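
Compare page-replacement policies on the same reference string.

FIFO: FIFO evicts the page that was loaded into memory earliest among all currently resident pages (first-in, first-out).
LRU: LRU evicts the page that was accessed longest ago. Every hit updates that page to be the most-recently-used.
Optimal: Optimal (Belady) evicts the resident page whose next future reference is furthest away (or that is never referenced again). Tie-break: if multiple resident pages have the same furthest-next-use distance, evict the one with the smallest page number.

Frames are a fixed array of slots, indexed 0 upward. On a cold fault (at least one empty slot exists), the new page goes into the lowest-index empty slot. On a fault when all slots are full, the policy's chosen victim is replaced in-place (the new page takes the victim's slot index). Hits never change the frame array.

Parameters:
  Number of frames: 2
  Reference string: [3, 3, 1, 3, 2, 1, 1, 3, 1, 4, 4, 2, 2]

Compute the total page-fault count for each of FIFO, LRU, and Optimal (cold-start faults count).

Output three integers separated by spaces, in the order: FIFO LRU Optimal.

Answer: 7 7 6

Derivation:
--- FIFO ---
  step 0: ref 3 -> FAULT, frames=[3,-] (faults so far: 1)
  step 1: ref 3 -> HIT, frames=[3,-] (faults so far: 1)
  step 2: ref 1 -> FAULT, frames=[3,1] (faults so far: 2)
  step 3: ref 3 -> HIT, frames=[3,1] (faults so far: 2)
  step 4: ref 2 -> FAULT, evict 3, frames=[2,1] (faults so far: 3)
  step 5: ref 1 -> HIT, frames=[2,1] (faults so far: 3)
  step 6: ref 1 -> HIT, frames=[2,1] (faults so far: 3)
  step 7: ref 3 -> FAULT, evict 1, frames=[2,3] (faults so far: 4)
  step 8: ref 1 -> FAULT, evict 2, frames=[1,3] (faults so far: 5)
  step 9: ref 4 -> FAULT, evict 3, frames=[1,4] (faults so far: 6)
  step 10: ref 4 -> HIT, frames=[1,4] (faults so far: 6)
  step 11: ref 2 -> FAULT, evict 1, frames=[2,4] (faults so far: 7)
  step 12: ref 2 -> HIT, frames=[2,4] (faults so far: 7)
  FIFO total faults: 7
--- LRU ---
  step 0: ref 3 -> FAULT, frames=[3,-] (faults so far: 1)
  step 1: ref 3 -> HIT, frames=[3,-] (faults so far: 1)
  step 2: ref 1 -> FAULT, frames=[3,1] (faults so far: 2)
  step 3: ref 3 -> HIT, frames=[3,1] (faults so far: 2)
  step 4: ref 2 -> FAULT, evict 1, frames=[3,2] (faults so far: 3)
  step 5: ref 1 -> FAULT, evict 3, frames=[1,2] (faults so far: 4)
  step 6: ref 1 -> HIT, frames=[1,2] (faults so far: 4)
  step 7: ref 3 -> FAULT, evict 2, frames=[1,3] (faults so far: 5)
  step 8: ref 1 -> HIT, frames=[1,3] (faults so far: 5)
  step 9: ref 4 -> FAULT, evict 3, frames=[1,4] (faults so far: 6)
  step 10: ref 4 -> HIT, frames=[1,4] (faults so far: 6)
  step 11: ref 2 -> FAULT, evict 1, frames=[2,4] (faults so far: 7)
  step 12: ref 2 -> HIT, frames=[2,4] (faults so far: 7)
  LRU total faults: 7
--- Optimal ---
  step 0: ref 3 -> FAULT, frames=[3,-] (faults so far: 1)
  step 1: ref 3 -> HIT, frames=[3,-] (faults so far: 1)
  step 2: ref 1 -> FAULT, frames=[3,1] (faults so far: 2)
  step 3: ref 3 -> HIT, frames=[3,1] (faults so far: 2)
  step 4: ref 2 -> FAULT, evict 3, frames=[2,1] (faults so far: 3)
  step 5: ref 1 -> HIT, frames=[2,1] (faults so far: 3)
  step 6: ref 1 -> HIT, frames=[2,1] (faults so far: 3)
  step 7: ref 3 -> FAULT, evict 2, frames=[3,1] (faults so far: 4)
  step 8: ref 1 -> HIT, frames=[3,1] (faults so far: 4)
  step 9: ref 4 -> FAULT, evict 1, frames=[3,4] (faults so far: 5)
  step 10: ref 4 -> HIT, frames=[3,4] (faults so far: 5)
  step 11: ref 2 -> FAULT, evict 3, frames=[2,4] (faults so far: 6)
  step 12: ref 2 -> HIT, frames=[2,4] (faults so far: 6)
  Optimal total faults: 6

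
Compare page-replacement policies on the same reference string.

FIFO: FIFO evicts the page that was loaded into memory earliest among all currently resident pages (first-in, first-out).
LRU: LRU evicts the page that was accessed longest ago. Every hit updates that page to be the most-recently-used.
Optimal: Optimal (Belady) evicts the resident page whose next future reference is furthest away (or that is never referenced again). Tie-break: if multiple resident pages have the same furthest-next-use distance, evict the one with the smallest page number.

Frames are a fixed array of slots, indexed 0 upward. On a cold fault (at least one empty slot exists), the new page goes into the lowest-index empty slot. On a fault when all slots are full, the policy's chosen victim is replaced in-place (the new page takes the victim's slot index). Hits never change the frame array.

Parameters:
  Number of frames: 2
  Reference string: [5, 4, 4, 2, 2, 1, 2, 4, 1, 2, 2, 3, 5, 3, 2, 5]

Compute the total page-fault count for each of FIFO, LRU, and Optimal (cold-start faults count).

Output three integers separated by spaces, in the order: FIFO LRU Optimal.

Answer: 9 11 9

Derivation:
--- FIFO ---
  step 0: ref 5 -> FAULT, frames=[5,-] (faults so far: 1)
  step 1: ref 4 -> FAULT, frames=[5,4] (faults so far: 2)
  step 2: ref 4 -> HIT, frames=[5,4] (faults so far: 2)
  step 3: ref 2 -> FAULT, evict 5, frames=[2,4] (faults so far: 3)
  step 4: ref 2 -> HIT, frames=[2,4] (faults so far: 3)
  step 5: ref 1 -> FAULT, evict 4, frames=[2,1] (faults so far: 4)
  step 6: ref 2 -> HIT, frames=[2,1] (faults so far: 4)
  step 7: ref 4 -> FAULT, evict 2, frames=[4,1] (faults so far: 5)
  step 8: ref 1 -> HIT, frames=[4,1] (faults so far: 5)
  step 9: ref 2 -> FAULT, evict 1, frames=[4,2] (faults so far: 6)
  step 10: ref 2 -> HIT, frames=[4,2] (faults so far: 6)
  step 11: ref 3 -> FAULT, evict 4, frames=[3,2] (faults so far: 7)
  step 12: ref 5 -> FAULT, evict 2, frames=[3,5] (faults so far: 8)
  step 13: ref 3 -> HIT, frames=[3,5] (faults so far: 8)
  step 14: ref 2 -> FAULT, evict 3, frames=[2,5] (faults so far: 9)
  step 15: ref 5 -> HIT, frames=[2,5] (faults so far: 9)
  FIFO total faults: 9
--- LRU ---
  step 0: ref 5 -> FAULT, frames=[5,-] (faults so far: 1)
  step 1: ref 4 -> FAULT, frames=[5,4] (faults so far: 2)
  step 2: ref 4 -> HIT, frames=[5,4] (faults so far: 2)
  step 3: ref 2 -> FAULT, evict 5, frames=[2,4] (faults so far: 3)
  step 4: ref 2 -> HIT, frames=[2,4] (faults so far: 3)
  step 5: ref 1 -> FAULT, evict 4, frames=[2,1] (faults so far: 4)
  step 6: ref 2 -> HIT, frames=[2,1] (faults so far: 4)
  step 7: ref 4 -> FAULT, evict 1, frames=[2,4] (faults so far: 5)
  step 8: ref 1 -> FAULT, evict 2, frames=[1,4] (faults so far: 6)
  step 9: ref 2 -> FAULT, evict 4, frames=[1,2] (faults so far: 7)
  step 10: ref 2 -> HIT, frames=[1,2] (faults so far: 7)
  step 11: ref 3 -> FAULT, evict 1, frames=[3,2] (faults so far: 8)
  step 12: ref 5 -> FAULT, evict 2, frames=[3,5] (faults so far: 9)
  step 13: ref 3 -> HIT, frames=[3,5] (faults so far: 9)
  step 14: ref 2 -> FAULT, evict 5, frames=[3,2] (faults so far: 10)
  step 15: ref 5 -> FAULT, evict 3, frames=[5,2] (faults so far: 11)
  LRU total faults: 11
--- Optimal ---
  step 0: ref 5 -> FAULT, frames=[5,-] (faults so far: 1)
  step 1: ref 4 -> FAULT, frames=[5,4] (faults so far: 2)
  step 2: ref 4 -> HIT, frames=[5,4] (faults so far: 2)
  step 3: ref 2 -> FAULT, evict 5, frames=[2,4] (faults so far: 3)
  step 4: ref 2 -> HIT, frames=[2,4] (faults so far: 3)
  step 5: ref 1 -> FAULT, evict 4, frames=[2,1] (faults so far: 4)
  step 6: ref 2 -> HIT, frames=[2,1] (faults so far: 4)
  step 7: ref 4 -> FAULT, evict 2, frames=[4,1] (faults so far: 5)
  step 8: ref 1 -> HIT, frames=[4,1] (faults so far: 5)
  step 9: ref 2 -> FAULT, evict 1, frames=[4,2] (faults so far: 6)
  step 10: ref 2 -> HIT, frames=[4,2] (faults so far: 6)
  step 11: ref 3 -> FAULT, evict 4, frames=[3,2] (faults so far: 7)
  step 12: ref 5 -> FAULT, evict 2, frames=[3,5] (faults so far: 8)
  step 13: ref 3 -> HIT, frames=[3,5] (faults so far: 8)
  step 14: ref 2 -> FAULT, evict 3, frames=[2,5] (faults so far: 9)
  step 15: ref 5 -> HIT, frames=[2,5] (faults so far: 9)
  Optimal total faults: 9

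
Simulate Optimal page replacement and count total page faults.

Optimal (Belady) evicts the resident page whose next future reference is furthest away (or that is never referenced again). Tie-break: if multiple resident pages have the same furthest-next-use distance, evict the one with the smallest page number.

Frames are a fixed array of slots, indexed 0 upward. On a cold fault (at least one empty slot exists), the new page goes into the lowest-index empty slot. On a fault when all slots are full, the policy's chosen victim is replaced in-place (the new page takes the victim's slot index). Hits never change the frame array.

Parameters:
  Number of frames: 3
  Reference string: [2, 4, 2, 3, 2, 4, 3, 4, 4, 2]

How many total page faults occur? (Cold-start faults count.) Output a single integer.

Step 0: ref 2 → FAULT, frames=[2,-,-]
Step 1: ref 4 → FAULT, frames=[2,4,-]
Step 2: ref 2 → HIT, frames=[2,4,-]
Step 3: ref 3 → FAULT, frames=[2,4,3]
Step 4: ref 2 → HIT, frames=[2,4,3]
Step 5: ref 4 → HIT, frames=[2,4,3]
Step 6: ref 3 → HIT, frames=[2,4,3]
Step 7: ref 4 → HIT, frames=[2,4,3]
Step 8: ref 4 → HIT, frames=[2,4,3]
Step 9: ref 2 → HIT, frames=[2,4,3]
Total faults: 3

Answer: 3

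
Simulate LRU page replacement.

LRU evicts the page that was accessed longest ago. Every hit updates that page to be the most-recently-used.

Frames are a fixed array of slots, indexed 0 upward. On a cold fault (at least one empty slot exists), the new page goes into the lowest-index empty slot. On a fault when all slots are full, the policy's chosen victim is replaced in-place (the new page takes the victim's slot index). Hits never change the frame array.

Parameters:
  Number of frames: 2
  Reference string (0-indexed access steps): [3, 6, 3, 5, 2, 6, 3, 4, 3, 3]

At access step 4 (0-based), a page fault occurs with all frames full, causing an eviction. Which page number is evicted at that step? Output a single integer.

Step 0: ref 3 -> FAULT, frames=[3,-]
Step 1: ref 6 -> FAULT, frames=[3,6]
Step 2: ref 3 -> HIT, frames=[3,6]
Step 3: ref 5 -> FAULT, evict 6, frames=[3,5]
Step 4: ref 2 -> FAULT, evict 3, frames=[2,5]
At step 4: evicted page 3

Answer: 3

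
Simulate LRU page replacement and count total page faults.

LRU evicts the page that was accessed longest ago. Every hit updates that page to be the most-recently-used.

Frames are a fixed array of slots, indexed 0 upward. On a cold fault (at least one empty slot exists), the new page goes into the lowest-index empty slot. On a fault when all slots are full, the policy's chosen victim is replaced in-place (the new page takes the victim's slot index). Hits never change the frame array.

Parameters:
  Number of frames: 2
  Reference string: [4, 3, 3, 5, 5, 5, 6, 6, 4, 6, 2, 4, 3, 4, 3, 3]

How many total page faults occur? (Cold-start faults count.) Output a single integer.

Step 0: ref 4 → FAULT, frames=[4,-]
Step 1: ref 3 → FAULT, frames=[4,3]
Step 2: ref 3 → HIT, frames=[4,3]
Step 3: ref 5 → FAULT (evict 4), frames=[5,3]
Step 4: ref 5 → HIT, frames=[5,3]
Step 5: ref 5 → HIT, frames=[5,3]
Step 6: ref 6 → FAULT (evict 3), frames=[5,6]
Step 7: ref 6 → HIT, frames=[5,6]
Step 8: ref 4 → FAULT (evict 5), frames=[4,6]
Step 9: ref 6 → HIT, frames=[4,6]
Step 10: ref 2 → FAULT (evict 4), frames=[2,6]
Step 11: ref 4 → FAULT (evict 6), frames=[2,4]
Step 12: ref 3 → FAULT (evict 2), frames=[3,4]
Step 13: ref 4 → HIT, frames=[3,4]
Step 14: ref 3 → HIT, frames=[3,4]
Step 15: ref 3 → HIT, frames=[3,4]
Total faults: 8

Answer: 8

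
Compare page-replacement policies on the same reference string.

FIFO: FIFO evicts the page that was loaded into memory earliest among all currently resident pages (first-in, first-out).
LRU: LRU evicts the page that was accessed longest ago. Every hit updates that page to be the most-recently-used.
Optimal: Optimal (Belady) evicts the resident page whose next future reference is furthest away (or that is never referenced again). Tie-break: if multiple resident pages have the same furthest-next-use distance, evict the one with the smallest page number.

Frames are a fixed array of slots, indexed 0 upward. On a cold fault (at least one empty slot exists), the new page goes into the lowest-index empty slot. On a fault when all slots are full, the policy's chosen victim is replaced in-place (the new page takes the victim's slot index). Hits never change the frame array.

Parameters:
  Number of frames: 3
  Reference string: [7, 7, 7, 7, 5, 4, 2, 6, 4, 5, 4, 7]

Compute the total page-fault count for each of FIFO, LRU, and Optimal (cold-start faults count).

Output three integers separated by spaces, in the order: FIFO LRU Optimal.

--- FIFO ---
  step 0: ref 7 -> FAULT, frames=[7,-,-] (faults so far: 1)
  step 1: ref 7 -> HIT, frames=[7,-,-] (faults so far: 1)
  step 2: ref 7 -> HIT, frames=[7,-,-] (faults so far: 1)
  step 3: ref 7 -> HIT, frames=[7,-,-] (faults so far: 1)
  step 4: ref 5 -> FAULT, frames=[7,5,-] (faults so far: 2)
  step 5: ref 4 -> FAULT, frames=[7,5,4] (faults so far: 3)
  step 6: ref 2 -> FAULT, evict 7, frames=[2,5,4] (faults so far: 4)
  step 7: ref 6 -> FAULT, evict 5, frames=[2,6,4] (faults so far: 5)
  step 8: ref 4 -> HIT, frames=[2,6,4] (faults so far: 5)
  step 9: ref 5 -> FAULT, evict 4, frames=[2,6,5] (faults so far: 6)
  step 10: ref 4 -> FAULT, evict 2, frames=[4,6,5] (faults so far: 7)
  step 11: ref 7 -> FAULT, evict 6, frames=[4,7,5] (faults so far: 8)
  FIFO total faults: 8
--- LRU ---
  step 0: ref 7 -> FAULT, frames=[7,-,-] (faults so far: 1)
  step 1: ref 7 -> HIT, frames=[7,-,-] (faults so far: 1)
  step 2: ref 7 -> HIT, frames=[7,-,-] (faults so far: 1)
  step 3: ref 7 -> HIT, frames=[7,-,-] (faults so far: 1)
  step 4: ref 5 -> FAULT, frames=[7,5,-] (faults so far: 2)
  step 5: ref 4 -> FAULT, frames=[7,5,4] (faults so far: 3)
  step 6: ref 2 -> FAULT, evict 7, frames=[2,5,4] (faults so far: 4)
  step 7: ref 6 -> FAULT, evict 5, frames=[2,6,4] (faults so far: 5)
  step 8: ref 4 -> HIT, frames=[2,6,4] (faults so far: 5)
  step 9: ref 5 -> FAULT, evict 2, frames=[5,6,4] (faults so far: 6)
  step 10: ref 4 -> HIT, frames=[5,6,4] (faults so far: 6)
  step 11: ref 7 -> FAULT, evict 6, frames=[5,7,4] (faults so far: 7)
  LRU total faults: 7
--- Optimal ---
  step 0: ref 7 -> FAULT, frames=[7,-,-] (faults so far: 1)
  step 1: ref 7 -> HIT, frames=[7,-,-] (faults so far: 1)
  step 2: ref 7 -> HIT, frames=[7,-,-] (faults so far: 1)
  step 3: ref 7 -> HIT, frames=[7,-,-] (faults so far: 1)
  step 4: ref 5 -> FAULT, frames=[7,5,-] (faults so far: 2)
  step 5: ref 4 -> FAULT, frames=[7,5,4] (faults so far: 3)
  step 6: ref 2 -> FAULT, evict 7, frames=[2,5,4] (faults so far: 4)
  step 7: ref 6 -> FAULT, evict 2, frames=[6,5,4] (faults so far: 5)
  step 8: ref 4 -> HIT, frames=[6,5,4] (faults so far: 5)
  step 9: ref 5 -> HIT, frames=[6,5,4] (faults so far: 5)
  step 10: ref 4 -> HIT, frames=[6,5,4] (faults so far: 5)
  step 11: ref 7 -> FAULT, evict 4, frames=[6,5,7] (faults so far: 6)
  Optimal total faults: 6

Answer: 8 7 6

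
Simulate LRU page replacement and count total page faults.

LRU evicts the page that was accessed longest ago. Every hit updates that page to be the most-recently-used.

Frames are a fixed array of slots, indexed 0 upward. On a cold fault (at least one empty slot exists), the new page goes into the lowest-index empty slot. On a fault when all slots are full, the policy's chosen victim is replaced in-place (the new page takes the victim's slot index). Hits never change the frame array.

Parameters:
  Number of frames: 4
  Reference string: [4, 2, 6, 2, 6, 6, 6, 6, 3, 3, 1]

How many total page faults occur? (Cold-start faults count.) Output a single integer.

Answer: 5

Derivation:
Step 0: ref 4 → FAULT, frames=[4,-,-,-]
Step 1: ref 2 → FAULT, frames=[4,2,-,-]
Step 2: ref 6 → FAULT, frames=[4,2,6,-]
Step 3: ref 2 → HIT, frames=[4,2,6,-]
Step 4: ref 6 → HIT, frames=[4,2,6,-]
Step 5: ref 6 → HIT, frames=[4,2,6,-]
Step 6: ref 6 → HIT, frames=[4,2,6,-]
Step 7: ref 6 → HIT, frames=[4,2,6,-]
Step 8: ref 3 → FAULT, frames=[4,2,6,3]
Step 9: ref 3 → HIT, frames=[4,2,6,3]
Step 10: ref 1 → FAULT (evict 4), frames=[1,2,6,3]
Total faults: 5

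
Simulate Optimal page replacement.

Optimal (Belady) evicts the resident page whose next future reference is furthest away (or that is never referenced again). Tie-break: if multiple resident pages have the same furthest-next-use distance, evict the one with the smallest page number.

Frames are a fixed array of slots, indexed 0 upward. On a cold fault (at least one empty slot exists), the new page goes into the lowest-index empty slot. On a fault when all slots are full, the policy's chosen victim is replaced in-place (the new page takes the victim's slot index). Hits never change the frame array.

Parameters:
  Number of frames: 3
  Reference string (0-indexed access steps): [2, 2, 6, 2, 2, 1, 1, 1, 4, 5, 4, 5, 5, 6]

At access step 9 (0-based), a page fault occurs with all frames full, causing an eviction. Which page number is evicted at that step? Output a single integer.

Step 0: ref 2 -> FAULT, frames=[2,-,-]
Step 1: ref 2 -> HIT, frames=[2,-,-]
Step 2: ref 6 -> FAULT, frames=[2,6,-]
Step 3: ref 2 -> HIT, frames=[2,6,-]
Step 4: ref 2 -> HIT, frames=[2,6,-]
Step 5: ref 1 -> FAULT, frames=[2,6,1]
Step 6: ref 1 -> HIT, frames=[2,6,1]
Step 7: ref 1 -> HIT, frames=[2,6,1]
Step 8: ref 4 -> FAULT, evict 1, frames=[2,6,4]
Step 9: ref 5 -> FAULT, evict 2, frames=[5,6,4]
At step 9: evicted page 2

Answer: 2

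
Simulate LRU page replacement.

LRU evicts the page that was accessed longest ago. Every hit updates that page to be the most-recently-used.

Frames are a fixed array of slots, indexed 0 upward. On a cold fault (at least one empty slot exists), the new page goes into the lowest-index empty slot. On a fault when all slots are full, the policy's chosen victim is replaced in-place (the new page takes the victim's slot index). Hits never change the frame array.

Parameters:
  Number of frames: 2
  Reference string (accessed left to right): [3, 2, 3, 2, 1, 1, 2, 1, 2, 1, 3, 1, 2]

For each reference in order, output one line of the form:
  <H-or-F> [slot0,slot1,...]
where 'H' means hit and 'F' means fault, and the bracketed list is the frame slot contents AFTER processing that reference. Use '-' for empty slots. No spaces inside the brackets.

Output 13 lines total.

F [3,-]
F [3,2]
H [3,2]
H [3,2]
F [1,2]
H [1,2]
H [1,2]
H [1,2]
H [1,2]
H [1,2]
F [1,3]
H [1,3]
F [1,2]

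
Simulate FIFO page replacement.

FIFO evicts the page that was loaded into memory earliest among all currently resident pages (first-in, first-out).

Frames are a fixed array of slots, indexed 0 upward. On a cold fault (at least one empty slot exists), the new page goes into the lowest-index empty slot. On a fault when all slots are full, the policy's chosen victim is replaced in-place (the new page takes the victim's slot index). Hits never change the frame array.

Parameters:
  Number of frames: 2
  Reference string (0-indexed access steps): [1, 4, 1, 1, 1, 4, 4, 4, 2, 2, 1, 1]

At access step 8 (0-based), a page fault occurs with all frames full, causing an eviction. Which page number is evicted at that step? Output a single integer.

Answer: 1

Derivation:
Step 0: ref 1 -> FAULT, frames=[1,-]
Step 1: ref 4 -> FAULT, frames=[1,4]
Step 2: ref 1 -> HIT, frames=[1,4]
Step 3: ref 1 -> HIT, frames=[1,4]
Step 4: ref 1 -> HIT, frames=[1,4]
Step 5: ref 4 -> HIT, frames=[1,4]
Step 6: ref 4 -> HIT, frames=[1,4]
Step 7: ref 4 -> HIT, frames=[1,4]
Step 8: ref 2 -> FAULT, evict 1, frames=[2,4]
At step 8: evicted page 1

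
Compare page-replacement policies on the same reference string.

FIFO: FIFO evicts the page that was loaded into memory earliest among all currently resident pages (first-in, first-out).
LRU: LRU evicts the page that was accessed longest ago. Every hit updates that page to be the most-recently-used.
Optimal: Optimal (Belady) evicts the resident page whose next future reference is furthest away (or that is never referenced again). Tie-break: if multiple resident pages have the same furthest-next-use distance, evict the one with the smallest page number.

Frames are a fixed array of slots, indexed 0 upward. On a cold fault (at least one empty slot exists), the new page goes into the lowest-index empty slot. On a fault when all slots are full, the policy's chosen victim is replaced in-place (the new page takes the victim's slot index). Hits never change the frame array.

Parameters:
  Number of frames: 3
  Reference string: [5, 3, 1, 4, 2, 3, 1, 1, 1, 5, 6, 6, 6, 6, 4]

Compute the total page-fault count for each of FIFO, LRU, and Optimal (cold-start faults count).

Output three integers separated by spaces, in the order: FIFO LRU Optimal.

Answer: 10 10 8

Derivation:
--- FIFO ---
  step 0: ref 5 -> FAULT, frames=[5,-,-] (faults so far: 1)
  step 1: ref 3 -> FAULT, frames=[5,3,-] (faults so far: 2)
  step 2: ref 1 -> FAULT, frames=[5,3,1] (faults so far: 3)
  step 3: ref 4 -> FAULT, evict 5, frames=[4,3,1] (faults so far: 4)
  step 4: ref 2 -> FAULT, evict 3, frames=[4,2,1] (faults so far: 5)
  step 5: ref 3 -> FAULT, evict 1, frames=[4,2,3] (faults so far: 6)
  step 6: ref 1 -> FAULT, evict 4, frames=[1,2,3] (faults so far: 7)
  step 7: ref 1 -> HIT, frames=[1,2,3] (faults so far: 7)
  step 8: ref 1 -> HIT, frames=[1,2,3] (faults so far: 7)
  step 9: ref 5 -> FAULT, evict 2, frames=[1,5,3] (faults so far: 8)
  step 10: ref 6 -> FAULT, evict 3, frames=[1,5,6] (faults so far: 9)
  step 11: ref 6 -> HIT, frames=[1,5,6] (faults so far: 9)
  step 12: ref 6 -> HIT, frames=[1,5,6] (faults so far: 9)
  step 13: ref 6 -> HIT, frames=[1,5,6] (faults so far: 9)
  step 14: ref 4 -> FAULT, evict 1, frames=[4,5,6] (faults so far: 10)
  FIFO total faults: 10
--- LRU ---
  step 0: ref 5 -> FAULT, frames=[5,-,-] (faults so far: 1)
  step 1: ref 3 -> FAULT, frames=[5,3,-] (faults so far: 2)
  step 2: ref 1 -> FAULT, frames=[5,3,1] (faults so far: 3)
  step 3: ref 4 -> FAULT, evict 5, frames=[4,3,1] (faults so far: 4)
  step 4: ref 2 -> FAULT, evict 3, frames=[4,2,1] (faults so far: 5)
  step 5: ref 3 -> FAULT, evict 1, frames=[4,2,3] (faults so far: 6)
  step 6: ref 1 -> FAULT, evict 4, frames=[1,2,3] (faults so far: 7)
  step 7: ref 1 -> HIT, frames=[1,2,3] (faults so far: 7)
  step 8: ref 1 -> HIT, frames=[1,2,3] (faults so far: 7)
  step 9: ref 5 -> FAULT, evict 2, frames=[1,5,3] (faults so far: 8)
  step 10: ref 6 -> FAULT, evict 3, frames=[1,5,6] (faults so far: 9)
  step 11: ref 6 -> HIT, frames=[1,5,6] (faults so far: 9)
  step 12: ref 6 -> HIT, frames=[1,5,6] (faults so far: 9)
  step 13: ref 6 -> HIT, frames=[1,5,6] (faults so far: 9)
  step 14: ref 4 -> FAULT, evict 1, frames=[4,5,6] (faults so far: 10)
  LRU total faults: 10
--- Optimal ---
  step 0: ref 5 -> FAULT, frames=[5,-,-] (faults so far: 1)
  step 1: ref 3 -> FAULT, frames=[5,3,-] (faults so far: 2)
  step 2: ref 1 -> FAULT, frames=[5,3,1] (faults so far: 3)
  step 3: ref 4 -> FAULT, evict 5, frames=[4,3,1] (faults so far: 4)
  step 4: ref 2 -> FAULT, evict 4, frames=[2,3,1] (faults so far: 5)
  step 5: ref 3 -> HIT, frames=[2,3,1] (faults so far: 5)
  step 6: ref 1 -> HIT, frames=[2,3,1] (faults so far: 5)
  step 7: ref 1 -> HIT, frames=[2,3,1] (faults so far: 5)
  step 8: ref 1 -> HIT, frames=[2,3,1] (faults so far: 5)
  step 9: ref 5 -> FAULT, evict 1, frames=[2,3,5] (faults so far: 6)
  step 10: ref 6 -> FAULT, evict 2, frames=[6,3,5] (faults so far: 7)
  step 11: ref 6 -> HIT, frames=[6,3,5] (faults so far: 7)
  step 12: ref 6 -> HIT, frames=[6,3,5] (faults so far: 7)
  step 13: ref 6 -> HIT, frames=[6,3,5] (faults so far: 7)
  step 14: ref 4 -> FAULT, evict 3, frames=[6,4,5] (faults so far: 8)
  Optimal total faults: 8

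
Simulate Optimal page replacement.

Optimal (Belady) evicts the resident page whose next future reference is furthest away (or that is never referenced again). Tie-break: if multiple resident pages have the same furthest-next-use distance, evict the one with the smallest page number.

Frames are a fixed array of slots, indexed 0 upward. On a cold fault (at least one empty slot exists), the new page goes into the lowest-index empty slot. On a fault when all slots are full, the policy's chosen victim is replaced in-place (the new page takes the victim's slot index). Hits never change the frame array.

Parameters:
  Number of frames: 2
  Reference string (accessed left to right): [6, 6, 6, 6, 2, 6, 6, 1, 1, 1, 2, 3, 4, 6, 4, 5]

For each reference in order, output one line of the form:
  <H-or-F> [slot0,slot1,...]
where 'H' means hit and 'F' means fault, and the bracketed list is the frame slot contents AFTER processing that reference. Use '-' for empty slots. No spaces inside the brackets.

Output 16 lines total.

F [6,-]
H [6,-]
H [6,-]
H [6,-]
F [6,2]
H [6,2]
H [6,2]
F [1,2]
H [1,2]
H [1,2]
H [1,2]
F [3,2]
F [3,4]
F [6,4]
H [6,4]
F [6,5]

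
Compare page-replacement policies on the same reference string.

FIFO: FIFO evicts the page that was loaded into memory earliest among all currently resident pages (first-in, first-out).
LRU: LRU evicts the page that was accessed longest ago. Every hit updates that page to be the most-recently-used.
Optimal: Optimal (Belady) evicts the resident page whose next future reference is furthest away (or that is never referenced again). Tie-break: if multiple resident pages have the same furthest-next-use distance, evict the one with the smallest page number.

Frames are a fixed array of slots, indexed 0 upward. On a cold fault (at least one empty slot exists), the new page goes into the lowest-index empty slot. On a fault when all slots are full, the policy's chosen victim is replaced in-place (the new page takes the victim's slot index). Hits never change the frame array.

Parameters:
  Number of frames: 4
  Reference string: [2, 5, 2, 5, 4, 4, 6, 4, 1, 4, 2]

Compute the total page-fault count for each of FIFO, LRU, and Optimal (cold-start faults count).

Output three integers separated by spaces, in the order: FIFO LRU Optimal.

Answer: 6 6 5

Derivation:
--- FIFO ---
  step 0: ref 2 -> FAULT, frames=[2,-,-,-] (faults so far: 1)
  step 1: ref 5 -> FAULT, frames=[2,5,-,-] (faults so far: 2)
  step 2: ref 2 -> HIT, frames=[2,5,-,-] (faults so far: 2)
  step 3: ref 5 -> HIT, frames=[2,5,-,-] (faults so far: 2)
  step 4: ref 4 -> FAULT, frames=[2,5,4,-] (faults so far: 3)
  step 5: ref 4 -> HIT, frames=[2,5,4,-] (faults so far: 3)
  step 6: ref 6 -> FAULT, frames=[2,5,4,6] (faults so far: 4)
  step 7: ref 4 -> HIT, frames=[2,5,4,6] (faults so far: 4)
  step 8: ref 1 -> FAULT, evict 2, frames=[1,5,4,6] (faults so far: 5)
  step 9: ref 4 -> HIT, frames=[1,5,4,6] (faults so far: 5)
  step 10: ref 2 -> FAULT, evict 5, frames=[1,2,4,6] (faults so far: 6)
  FIFO total faults: 6
--- LRU ---
  step 0: ref 2 -> FAULT, frames=[2,-,-,-] (faults so far: 1)
  step 1: ref 5 -> FAULT, frames=[2,5,-,-] (faults so far: 2)
  step 2: ref 2 -> HIT, frames=[2,5,-,-] (faults so far: 2)
  step 3: ref 5 -> HIT, frames=[2,5,-,-] (faults so far: 2)
  step 4: ref 4 -> FAULT, frames=[2,5,4,-] (faults so far: 3)
  step 5: ref 4 -> HIT, frames=[2,5,4,-] (faults so far: 3)
  step 6: ref 6 -> FAULT, frames=[2,5,4,6] (faults so far: 4)
  step 7: ref 4 -> HIT, frames=[2,5,4,6] (faults so far: 4)
  step 8: ref 1 -> FAULT, evict 2, frames=[1,5,4,6] (faults so far: 5)
  step 9: ref 4 -> HIT, frames=[1,5,4,6] (faults so far: 5)
  step 10: ref 2 -> FAULT, evict 5, frames=[1,2,4,6] (faults so far: 6)
  LRU total faults: 6
--- Optimal ---
  step 0: ref 2 -> FAULT, frames=[2,-,-,-] (faults so far: 1)
  step 1: ref 5 -> FAULT, frames=[2,5,-,-] (faults so far: 2)
  step 2: ref 2 -> HIT, frames=[2,5,-,-] (faults so far: 2)
  step 3: ref 5 -> HIT, frames=[2,5,-,-] (faults so far: 2)
  step 4: ref 4 -> FAULT, frames=[2,5,4,-] (faults so far: 3)
  step 5: ref 4 -> HIT, frames=[2,5,4,-] (faults so far: 3)
  step 6: ref 6 -> FAULT, frames=[2,5,4,6] (faults so far: 4)
  step 7: ref 4 -> HIT, frames=[2,5,4,6] (faults so far: 4)
  step 8: ref 1 -> FAULT, evict 5, frames=[2,1,4,6] (faults so far: 5)
  step 9: ref 4 -> HIT, frames=[2,1,4,6] (faults so far: 5)
  step 10: ref 2 -> HIT, frames=[2,1,4,6] (faults so far: 5)
  Optimal total faults: 5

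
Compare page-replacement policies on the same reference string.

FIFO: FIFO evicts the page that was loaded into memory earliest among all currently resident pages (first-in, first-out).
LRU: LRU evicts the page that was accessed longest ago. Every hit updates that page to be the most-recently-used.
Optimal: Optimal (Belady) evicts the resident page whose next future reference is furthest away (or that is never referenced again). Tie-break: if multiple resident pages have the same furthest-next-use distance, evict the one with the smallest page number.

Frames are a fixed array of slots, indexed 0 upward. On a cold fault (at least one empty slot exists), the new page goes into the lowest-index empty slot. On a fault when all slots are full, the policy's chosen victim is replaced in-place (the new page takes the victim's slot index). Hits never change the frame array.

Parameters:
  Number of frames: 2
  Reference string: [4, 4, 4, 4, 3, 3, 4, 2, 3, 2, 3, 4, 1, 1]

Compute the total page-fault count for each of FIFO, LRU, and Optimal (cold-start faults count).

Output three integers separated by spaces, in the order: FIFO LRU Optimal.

--- FIFO ---
  step 0: ref 4 -> FAULT, frames=[4,-] (faults so far: 1)
  step 1: ref 4 -> HIT, frames=[4,-] (faults so far: 1)
  step 2: ref 4 -> HIT, frames=[4,-] (faults so far: 1)
  step 3: ref 4 -> HIT, frames=[4,-] (faults so far: 1)
  step 4: ref 3 -> FAULT, frames=[4,3] (faults so far: 2)
  step 5: ref 3 -> HIT, frames=[4,3] (faults so far: 2)
  step 6: ref 4 -> HIT, frames=[4,3] (faults so far: 2)
  step 7: ref 2 -> FAULT, evict 4, frames=[2,3] (faults so far: 3)
  step 8: ref 3 -> HIT, frames=[2,3] (faults so far: 3)
  step 9: ref 2 -> HIT, frames=[2,3] (faults so far: 3)
  step 10: ref 3 -> HIT, frames=[2,3] (faults so far: 3)
  step 11: ref 4 -> FAULT, evict 3, frames=[2,4] (faults so far: 4)
  step 12: ref 1 -> FAULT, evict 2, frames=[1,4] (faults so far: 5)
  step 13: ref 1 -> HIT, frames=[1,4] (faults so far: 5)
  FIFO total faults: 5
--- LRU ---
  step 0: ref 4 -> FAULT, frames=[4,-] (faults so far: 1)
  step 1: ref 4 -> HIT, frames=[4,-] (faults so far: 1)
  step 2: ref 4 -> HIT, frames=[4,-] (faults so far: 1)
  step 3: ref 4 -> HIT, frames=[4,-] (faults so far: 1)
  step 4: ref 3 -> FAULT, frames=[4,3] (faults so far: 2)
  step 5: ref 3 -> HIT, frames=[4,3] (faults so far: 2)
  step 6: ref 4 -> HIT, frames=[4,3] (faults so far: 2)
  step 7: ref 2 -> FAULT, evict 3, frames=[4,2] (faults so far: 3)
  step 8: ref 3 -> FAULT, evict 4, frames=[3,2] (faults so far: 4)
  step 9: ref 2 -> HIT, frames=[3,2] (faults so far: 4)
  step 10: ref 3 -> HIT, frames=[3,2] (faults so far: 4)
  step 11: ref 4 -> FAULT, evict 2, frames=[3,4] (faults so far: 5)
  step 12: ref 1 -> FAULT, evict 3, frames=[1,4] (faults so far: 6)
  step 13: ref 1 -> HIT, frames=[1,4] (faults so far: 6)
  LRU total faults: 6
--- Optimal ---
  step 0: ref 4 -> FAULT, frames=[4,-] (faults so far: 1)
  step 1: ref 4 -> HIT, frames=[4,-] (faults so far: 1)
  step 2: ref 4 -> HIT, frames=[4,-] (faults so far: 1)
  step 3: ref 4 -> HIT, frames=[4,-] (faults so far: 1)
  step 4: ref 3 -> FAULT, frames=[4,3] (faults so far: 2)
  step 5: ref 3 -> HIT, frames=[4,3] (faults so far: 2)
  step 6: ref 4 -> HIT, frames=[4,3] (faults so far: 2)
  step 7: ref 2 -> FAULT, evict 4, frames=[2,3] (faults so far: 3)
  step 8: ref 3 -> HIT, frames=[2,3] (faults so far: 3)
  step 9: ref 2 -> HIT, frames=[2,3] (faults so far: 3)
  step 10: ref 3 -> HIT, frames=[2,3] (faults so far: 3)
  step 11: ref 4 -> FAULT, evict 2, frames=[4,3] (faults so far: 4)
  step 12: ref 1 -> FAULT, evict 3, frames=[4,1] (faults so far: 5)
  step 13: ref 1 -> HIT, frames=[4,1] (faults so far: 5)
  Optimal total faults: 5

Answer: 5 6 5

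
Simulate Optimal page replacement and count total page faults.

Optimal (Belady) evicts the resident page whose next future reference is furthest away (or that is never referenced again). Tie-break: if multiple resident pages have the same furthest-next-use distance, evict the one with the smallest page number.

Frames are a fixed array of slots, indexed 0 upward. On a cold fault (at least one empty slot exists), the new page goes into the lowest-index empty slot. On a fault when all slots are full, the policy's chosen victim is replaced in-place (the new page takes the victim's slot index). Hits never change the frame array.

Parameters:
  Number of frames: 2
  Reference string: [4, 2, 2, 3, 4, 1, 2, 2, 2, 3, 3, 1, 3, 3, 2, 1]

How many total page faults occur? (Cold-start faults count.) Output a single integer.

Step 0: ref 4 → FAULT, frames=[4,-]
Step 1: ref 2 → FAULT, frames=[4,2]
Step 2: ref 2 → HIT, frames=[4,2]
Step 3: ref 3 → FAULT (evict 2), frames=[4,3]
Step 4: ref 4 → HIT, frames=[4,3]
Step 5: ref 1 → FAULT (evict 4), frames=[1,3]
Step 6: ref 2 → FAULT (evict 1), frames=[2,3]
Step 7: ref 2 → HIT, frames=[2,3]
Step 8: ref 2 → HIT, frames=[2,3]
Step 9: ref 3 → HIT, frames=[2,3]
Step 10: ref 3 → HIT, frames=[2,3]
Step 11: ref 1 → FAULT (evict 2), frames=[1,3]
Step 12: ref 3 → HIT, frames=[1,3]
Step 13: ref 3 → HIT, frames=[1,3]
Step 14: ref 2 → FAULT (evict 3), frames=[1,2]
Step 15: ref 1 → HIT, frames=[1,2]
Total faults: 7

Answer: 7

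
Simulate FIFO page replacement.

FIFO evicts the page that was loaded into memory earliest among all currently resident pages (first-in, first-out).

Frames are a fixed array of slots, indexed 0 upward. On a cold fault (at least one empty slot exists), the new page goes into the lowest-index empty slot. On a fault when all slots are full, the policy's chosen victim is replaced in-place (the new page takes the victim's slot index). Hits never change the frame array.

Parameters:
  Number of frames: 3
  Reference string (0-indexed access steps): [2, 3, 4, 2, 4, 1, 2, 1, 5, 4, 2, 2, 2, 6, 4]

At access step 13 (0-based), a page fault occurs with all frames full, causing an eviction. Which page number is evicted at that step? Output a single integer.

Step 0: ref 2 -> FAULT, frames=[2,-,-]
Step 1: ref 3 -> FAULT, frames=[2,3,-]
Step 2: ref 4 -> FAULT, frames=[2,3,4]
Step 3: ref 2 -> HIT, frames=[2,3,4]
Step 4: ref 4 -> HIT, frames=[2,3,4]
Step 5: ref 1 -> FAULT, evict 2, frames=[1,3,4]
Step 6: ref 2 -> FAULT, evict 3, frames=[1,2,4]
Step 7: ref 1 -> HIT, frames=[1,2,4]
Step 8: ref 5 -> FAULT, evict 4, frames=[1,2,5]
Step 9: ref 4 -> FAULT, evict 1, frames=[4,2,5]
Step 10: ref 2 -> HIT, frames=[4,2,5]
Step 11: ref 2 -> HIT, frames=[4,2,5]
Step 12: ref 2 -> HIT, frames=[4,2,5]
Step 13: ref 6 -> FAULT, evict 2, frames=[4,6,5]
At step 13: evicted page 2

Answer: 2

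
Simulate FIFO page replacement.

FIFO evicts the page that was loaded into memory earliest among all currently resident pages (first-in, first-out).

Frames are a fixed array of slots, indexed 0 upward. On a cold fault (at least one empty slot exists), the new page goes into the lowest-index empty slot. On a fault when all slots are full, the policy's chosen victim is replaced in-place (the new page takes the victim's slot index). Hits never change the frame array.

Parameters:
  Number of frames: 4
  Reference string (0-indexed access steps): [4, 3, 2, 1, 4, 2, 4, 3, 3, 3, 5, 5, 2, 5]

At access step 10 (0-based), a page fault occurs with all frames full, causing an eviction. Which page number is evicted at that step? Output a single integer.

Step 0: ref 4 -> FAULT, frames=[4,-,-,-]
Step 1: ref 3 -> FAULT, frames=[4,3,-,-]
Step 2: ref 2 -> FAULT, frames=[4,3,2,-]
Step 3: ref 1 -> FAULT, frames=[4,3,2,1]
Step 4: ref 4 -> HIT, frames=[4,3,2,1]
Step 5: ref 2 -> HIT, frames=[4,3,2,1]
Step 6: ref 4 -> HIT, frames=[4,3,2,1]
Step 7: ref 3 -> HIT, frames=[4,3,2,1]
Step 8: ref 3 -> HIT, frames=[4,3,2,1]
Step 9: ref 3 -> HIT, frames=[4,3,2,1]
Step 10: ref 5 -> FAULT, evict 4, frames=[5,3,2,1]
At step 10: evicted page 4

Answer: 4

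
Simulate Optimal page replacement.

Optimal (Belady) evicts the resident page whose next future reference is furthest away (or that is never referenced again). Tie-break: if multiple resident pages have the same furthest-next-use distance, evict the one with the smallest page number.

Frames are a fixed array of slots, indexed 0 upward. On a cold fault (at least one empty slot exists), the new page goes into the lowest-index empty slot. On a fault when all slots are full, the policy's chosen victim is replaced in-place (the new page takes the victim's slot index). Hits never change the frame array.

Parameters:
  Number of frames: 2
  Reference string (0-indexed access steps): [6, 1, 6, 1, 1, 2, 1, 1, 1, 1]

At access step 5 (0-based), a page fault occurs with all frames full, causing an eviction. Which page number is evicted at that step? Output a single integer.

Step 0: ref 6 -> FAULT, frames=[6,-]
Step 1: ref 1 -> FAULT, frames=[6,1]
Step 2: ref 6 -> HIT, frames=[6,1]
Step 3: ref 1 -> HIT, frames=[6,1]
Step 4: ref 1 -> HIT, frames=[6,1]
Step 5: ref 2 -> FAULT, evict 6, frames=[2,1]
At step 5: evicted page 6

Answer: 6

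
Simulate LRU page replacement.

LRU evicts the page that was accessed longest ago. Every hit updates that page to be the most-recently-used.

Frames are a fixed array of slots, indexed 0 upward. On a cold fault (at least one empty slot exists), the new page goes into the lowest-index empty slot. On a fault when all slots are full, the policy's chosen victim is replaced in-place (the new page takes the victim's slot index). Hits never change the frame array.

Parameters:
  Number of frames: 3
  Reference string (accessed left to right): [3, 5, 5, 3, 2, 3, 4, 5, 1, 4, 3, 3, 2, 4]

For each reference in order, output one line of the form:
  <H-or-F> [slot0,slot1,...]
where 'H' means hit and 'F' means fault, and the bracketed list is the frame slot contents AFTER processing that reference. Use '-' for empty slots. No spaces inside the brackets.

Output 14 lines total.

F [3,-,-]
F [3,5,-]
H [3,5,-]
H [3,5,-]
F [3,5,2]
H [3,5,2]
F [3,4,2]
F [3,4,5]
F [1,4,5]
H [1,4,5]
F [1,4,3]
H [1,4,3]
F [2,4,3]
H [2,4,3]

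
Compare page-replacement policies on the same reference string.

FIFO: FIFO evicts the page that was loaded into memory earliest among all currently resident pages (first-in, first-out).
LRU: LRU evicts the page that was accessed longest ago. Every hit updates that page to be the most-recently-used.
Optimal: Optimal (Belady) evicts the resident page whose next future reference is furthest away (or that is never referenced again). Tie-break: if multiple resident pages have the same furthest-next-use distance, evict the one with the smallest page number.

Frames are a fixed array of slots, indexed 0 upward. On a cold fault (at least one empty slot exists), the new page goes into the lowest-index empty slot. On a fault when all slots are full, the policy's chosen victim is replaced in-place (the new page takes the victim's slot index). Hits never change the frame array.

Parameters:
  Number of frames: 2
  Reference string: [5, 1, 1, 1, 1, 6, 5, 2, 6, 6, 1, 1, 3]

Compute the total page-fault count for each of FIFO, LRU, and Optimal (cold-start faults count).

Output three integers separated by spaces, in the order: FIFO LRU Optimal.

Answer: 8 8 6

Derivation:
--- FIFO ---
  step 0: ref 5 -> FAULT, frames=[5,-] (faults so far: 1)
  step 1: ref 1 -> FAULT, frames=[5,1] (faults so far: 2)
  step 2: ref 1 -> HIT, frames=[5,1] (faults so far: 2)
  step 3: ref 1 -> HIT, frames=[5,1] (faults so far: 2)
  step 4: ref 1 -> HIT, frames=[5,1] (faults so far: 2)
  step 5: ref 6 -> FAULT, evict 5, frames=[6,1] (faults so far: 3)
  step 6: ref 5 -> FAULT, evict 1, frames=[6,5] (faults so far: 4)
  step 7: ref 2 -> FAULT, evict 6, frames=[2,5] (faults so far: 5)
  step 8: ref 6 -> FAULT, evict 5, frames=[2,6] (faults so far: 6)
  step 9: ref 6 -> HIT, frames=[2,6] (faults so far: 6)
  step 10: ref 1 -> FAULT, evict 2, frames=[1,6] (faults so far: 7)
  step 11: ref 1 -> HIT, frames=[1,6] (faults so far: 7)
  step 12: ref 3 -> FAULT, evict 6, frames=[1,3] (faults so far: 8)
  FIFO total faults: 8
--- LRU ---
  step 0: ref 5 -> FAULT, frames=[5,-] (faults so far: 1)
  step 1: ref 1 -> FAULT, frames=[5,1] (faults so far: 2)
  step 2: ref 1 -> HIT, frames=[5,1] (faults so far: 2)
  step 3: ref 1 -> HIT, frames=[5,1] (faults so far: 2)
  step 4: ref 1 -> HIT, frames=[5,1] (faults so far: 2)
  step 5: ref 6 -> FAULT, evict 5, frames=[6,1] (faults so far: 3)
  step 6: ref 5 -> FAULT, evict 1, frames=[6,5] (faults so far: 4)
  step 7: ref 2 -> FAULT, evict 6, frames=[2,5] (faults so far: 5)
  step 8: ref 6 -> FAULT, evict 5, frames=[2,6] (faults so far: 6)
  step 9: ref 6 -> HIT, frames=[2,6] (faults so far: 6)
  step 10: ref 1 -> FAULT, evict 2, frames=[1,6] (faults so far: 7)
  step 11: ref 1 -> HIT, frames=[1,6] (faults so far: 7)
  step 12: ref 3 -> FAULT, evict 6, frames=[1,3] (faults so far: 8)
  LRU total faults: 8
--- Optimal ---
  step 0: ref 5 -> FAULT, frames=[5,-] (faults so far: 1)
  step 1: ref 1 -> FAULT, frames=[5,1] (faults so far: 2)
  step 2: ref 1 -> HIT, frames=[5,1] (faults so far: 2)
  step 3: ref 1 -> HIT, frames=[5,1] (faults so far: 2)
  step 4: ref 1 -> HIT, frames=[5,1] (faults so far: 2)
  step 5: ref 6 -> FAULT, evict 1, frames=[5,6] (faults so far: 3)
  step 6: ref 5 -> HIT, frames=[5,6] (faults so far: 3)
  step 7: ref 2 -> FAULT, evict 5, frames=[2,6] (faults so far: 4)
  step 8: ref 6 -> HIT, frames=[2,6] (faults so far: 4)
  step 9: ref 6 -> HIT, frames=[2,6] (faults so far: 4)
  step 10: ref 1 -> FAULT, evict 2, frames=[1,6] (faults so far: 5)
  step 11: ref 1 -> HIT, frames=[1,6] (faults so far: 5)
  step 12: ref 3 -> FAULT, evict 1, frames=[3,6] (faults so far: 6)
  Optimal total faults: 6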